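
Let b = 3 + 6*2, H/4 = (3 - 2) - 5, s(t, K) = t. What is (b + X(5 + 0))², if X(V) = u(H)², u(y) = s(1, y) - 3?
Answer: 361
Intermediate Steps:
H = -16 (H = 4*((3 - 2) - 5) = 4*(1 - 5) = 4*(-4) = -16)
b = 15 (b = 3 + 12 = 15)
u(y) = -2 (u(y) = 1 - 3 = -2)
X(V) = 4 (X(V) = (-2)² = 4)
(b + X(5 + 0))² = (15 + 4)² = 19² = 361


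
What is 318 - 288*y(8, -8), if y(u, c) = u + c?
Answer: 318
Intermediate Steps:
y(u, c) = c + u
318 - 288*y(8, -8) = 318 - 288*(-8 + 8) = 318 - 288*0 = 318 + 0 = 318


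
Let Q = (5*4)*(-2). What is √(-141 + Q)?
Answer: I*√181 ≈ 13.454*I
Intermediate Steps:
Q = -40 (Q = 20*(-2) = -40)
√(-141 + Q) = √(-141 - 40) = √(-181) = I*√181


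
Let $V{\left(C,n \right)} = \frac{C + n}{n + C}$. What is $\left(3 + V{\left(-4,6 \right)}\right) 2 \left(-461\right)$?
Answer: $-3688$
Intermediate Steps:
$V{\left(C,n \right)} = 1$ ($V{\left(C,n \right)} = \frac{C + n}{C + n} = 1$)
$\left(3 + V{\left(-4,6 \right)}\right) 2 \left(-461\right) = \left(3 + 1\right) 2 \left(-461\right) = 4 \cdot 2 \left(-461\right) = 8 \left(-461\right) = -3688$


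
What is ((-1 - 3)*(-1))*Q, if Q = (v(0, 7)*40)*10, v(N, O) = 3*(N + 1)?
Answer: 4800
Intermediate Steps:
v(N, O) = 3 + 3*N (v(N, O) = 3*(1 + N) = 3 + 3*N)
Q = 1200 (Q = ((3 + 3*0)*40)*10 = ((3 + 0)*40)*10 = (3*40)*10 = 120*10 = 1200)
((-1 - 3)*(-1))*Q = ((-1 - 3)*(-1))*1200 = -4*(-1)*1200 = 4*1200 = 4800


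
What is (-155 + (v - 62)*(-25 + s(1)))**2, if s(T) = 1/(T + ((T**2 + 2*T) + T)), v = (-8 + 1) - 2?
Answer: 64464841/25 ≈ 2.5786e+6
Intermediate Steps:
v = -9 (v = -7 - 2 = -9)
s(T) = 1/(T**2 + 4*T) (s(T) = 1/(T + (T**2 + 3*T)) = 1/(T**2 + 4*T))
(-155 + (v - 62)*(-25 + s(1)))**2 = (-155 + (-9 - 62)*(-25 + 1/(1*(4 + 1))))**2 = (-155 - 71*(-25 + 1/5))**2 = (-155 - 71*(-124/5))**2 = (-155 + 8804/5)**2 = (8029/5)**2 = 64464841/25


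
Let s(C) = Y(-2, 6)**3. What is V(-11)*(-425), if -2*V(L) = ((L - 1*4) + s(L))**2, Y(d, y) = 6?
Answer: 17170425/2 ≈ 8.5852e+6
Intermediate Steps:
s(C) = 216 (s(C) = 6**3 = 216)
V(L) = -(212 + L)**2/2 (V(L) = -((L - 1*4) + 216)**2/2 = -((L - 4) + 216)**2/2 = -((-4 + L) + 216)**2/2 = -(212 + L)**2/2)
V(-11)*(-425) = -(212 - 11)**2/2*(-425) = -1/2*201**2*(-425) = -1/2*40401*(-425) = -40401/2*(-425) = 17170425/2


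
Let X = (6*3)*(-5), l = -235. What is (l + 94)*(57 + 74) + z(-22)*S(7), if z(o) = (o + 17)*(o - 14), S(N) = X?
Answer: -34671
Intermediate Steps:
X = -90 (X = 18*(-5) = -90)
S(N) = -90
z(o) = (-14 + o)*(17 + o) (z(o) = (17 + o)*(-14 + o) = (-14 + o)*(17 + o))
(l + 94)*(57 + 74) + z(-22)*S(7) = (-235 + 94)*(57 + 74) + (-238 + (-22)² + 3*(-22))*(-90) = -141*131 + (-238 + 484 - 66)*(-90) = -18471 + 180*(-90) = -18471 - 16200 = -34671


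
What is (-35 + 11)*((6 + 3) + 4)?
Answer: -312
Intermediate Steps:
(-35 + 11)*((6 + 3) + 4) = -24*(9 + 4) = -24*13 = -312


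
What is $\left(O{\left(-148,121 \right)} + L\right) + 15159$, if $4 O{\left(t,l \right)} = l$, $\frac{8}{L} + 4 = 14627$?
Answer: $\frac{888449643}{58492} \approx 15189.0$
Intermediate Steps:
$L = \frac{8}{14623}$ ($L = \frac{8}{-4 + 14627} = \frac{8}{14623} \approx 0.00054708$)
$O{\left(t,l \right)} = \frac{l}{4}$
$\left(O{\left(-148,121 \right)} + L\right) + 15159 = \left(\frac{1}{4} \cdot 121 + \frac{8}{14623}\right) + 15159 = \left(\frac{121}{4} + \frac{8}{14623}\right) + 15159 = \frac{1769415}{58492} + 15159 = \frac{888449643}{58492}$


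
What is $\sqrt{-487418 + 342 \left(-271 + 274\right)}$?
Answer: $2 i \sqrt{121598} \approx 697.42 i$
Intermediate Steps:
$\sqrt{-487418 + 342 \left(-271 + 274\right)} = \sqrt{-487418 + 342 \cdot 3} = \sqrt{-487418 + 1026} = \sqrt{-486392} = 2 i \sqrt{121598}$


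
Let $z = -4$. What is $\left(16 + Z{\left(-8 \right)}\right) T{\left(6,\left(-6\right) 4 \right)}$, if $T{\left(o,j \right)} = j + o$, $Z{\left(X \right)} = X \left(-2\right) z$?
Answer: $864$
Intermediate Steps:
$Z{\left(X \right)} = 8 X$ ($Z{\left(X \right)} = X \left(-2\right) \left(-4\right) = - 2 X \left(-4\right) = 8 X$)
$\left(16 + Z{\left(-8 \right)}\right) T{\left(6,\left(-6\right) 4 \right)} = \left(16 + 8 \left(-8\right)\right) \left(\left(-6\right) 4 + 6\right) = \left(16 - 64\right) \left(-24 + 6\right) = \left(-48\right) \left(-18\right) = 864$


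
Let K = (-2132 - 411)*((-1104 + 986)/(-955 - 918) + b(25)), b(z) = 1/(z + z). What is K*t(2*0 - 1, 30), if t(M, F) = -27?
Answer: 533701953/93650 ≈ 5698.9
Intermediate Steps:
b(z) = 1/(2*z)
K = -19766739/93650 (K = (-2132 - 411)*((-1104 + 986)/(-955 - 918) + (½)/25) = -2543*(-118/(-1873) + (½)*(1/25)) = -2543*(-118*(-1/1873) + 1/50) = -2543*(118/1873 + 1/50) = -2543*7773/93650 = -19766739/93650 ≈ -211.07)
K*t(2*0 - 1, 30) = -19766739/93650*(-27) = 533701953/93650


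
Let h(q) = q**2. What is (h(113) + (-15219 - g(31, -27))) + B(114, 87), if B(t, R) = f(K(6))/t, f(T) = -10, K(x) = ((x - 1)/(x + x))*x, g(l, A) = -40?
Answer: -137375/57 ≈ -2410.1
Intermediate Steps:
K(x) = -1/2 + x/2 (K(x) = ((-1 + x)/((2*x)))*x = ((-1 + x)*(1/(2*x)))*x = ((-1 + x)/(2*x))*x = -1/2 + x/2)
B(t, R) = -10/t
(h(113) + (-15219 - g(31, -27))) + B(114, 87) = (113**2 + (-15219 - 1*(-40))) - 10/114 = (12769 + (-15219 + 40)) - 10*1/114 = (12769 - 15179) - 5/57 = -2410 - 5/57 = -137375/57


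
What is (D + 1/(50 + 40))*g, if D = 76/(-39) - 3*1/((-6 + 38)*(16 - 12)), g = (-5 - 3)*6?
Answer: 146843/1560 ≈ 94.130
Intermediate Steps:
g = -48 (g = -8*6 = -48)
D = -9845/4992 (D = 76*(-1/39) - 3/(4*32) = -76/39 - 3/128 = -9845/4992 ≈ -1.9722)
(D + 1/(50 + 40))*g = (-9845/4992 + 1/(50 + 40))*(-48) = (-9845/4992 + 1/90)*(-48) = -146843/74880*(-48) = 146843/1560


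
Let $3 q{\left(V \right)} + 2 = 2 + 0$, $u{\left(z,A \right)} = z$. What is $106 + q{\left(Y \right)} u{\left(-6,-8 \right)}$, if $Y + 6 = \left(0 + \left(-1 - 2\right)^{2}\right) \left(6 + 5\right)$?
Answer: $106$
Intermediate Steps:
$Y = 93$ ($Y = -6 + \left(0 + \left(-1 - 2\right)^{2}\right) \left(6 + 5\right) = -6 + \left(0 + \left(-3\right)^{2}\right) 11 = -6 + \left(0 + 9\right) 11 = -6 + 9 \cdot 11 = -6 + 99 = 93$)
$q{\left(V \right)} = 0$ ($q{\left(V \right)} = - \frac{2}{3} + \frac{2 + 0}{3} = - \frac{2}{3} + \frac{1}{3} \cdot 2 = - \frac{2}{3} + \frac{2}{3} = 0$)
$106 + q{\left(Y \right)} u{\left(-6,-8 \right)} = 106 + 0 \left(-6\right) = 106 + 0 = 106$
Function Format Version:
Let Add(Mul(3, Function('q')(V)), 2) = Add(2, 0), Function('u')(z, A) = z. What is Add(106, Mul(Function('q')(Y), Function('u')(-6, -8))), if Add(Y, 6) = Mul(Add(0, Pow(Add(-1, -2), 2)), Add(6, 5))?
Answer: 106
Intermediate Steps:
Y = 93 (Y = Add(-6, Mul(Add(0, Pow(Add(-1, -2), 2)), Add(6, 5))) = Add(-6, Mul(Add(0, Pow(-3, 2)), 11)) = Add(-6, Mul(Add(0, 9), 11)) = Add(-6, Mul(9, 11)) = Add(-6, 99) = 93)
Function('q')(V) = 0 (Function('q')(V) = Add(Rational(-2, 3), Mul(Rational(1, 3), Add(2, 0))) = Add(Rational(-2, 3), Mul(Rational(1, 3), 2)) = Add(Rational(-2, 3), Rational(2, 3)) = 0)
Add(106, Mul(Function('q')(Y), Function('u')(-6, -8))) = Add(106, Mul(0, -6)) = Add(106, 0) = 106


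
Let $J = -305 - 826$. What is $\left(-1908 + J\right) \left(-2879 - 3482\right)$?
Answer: $19331079$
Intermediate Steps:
$J = -1131$
$\left(-1908 + J\right) \left(-2879 - 3482\right) = \left(-1908 - 1131\right) \left(-2879 - 3482\right) = \left(-3039\right) \left(-6361\right) = 19331079$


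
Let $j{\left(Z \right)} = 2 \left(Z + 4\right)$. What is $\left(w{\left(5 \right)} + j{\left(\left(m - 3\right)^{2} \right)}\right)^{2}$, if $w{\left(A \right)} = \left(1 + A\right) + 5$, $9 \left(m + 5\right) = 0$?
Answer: $21609$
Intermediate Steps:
$m = -5$ ($m = -5 + \frac{1}{9} \cdot 0 = -5 + 0 = -5$)
$j{\left(Z \right)} = 8 + 2 Z$ ($j{\left(Z \right)} = 2 \left(4 + Z\right) = 8 + 2 Z$)
$w{\left(A \right)} = 6 + A$
$\left(w{\left(5 \right)} + j{\left(\left(m - 3\right)^{2} \right)}\right)^{2} = \left(\left(6 + 5\right) + \left(8 + 2 \left(-5 - 3\right)^{2}\right)\right)^{2} = \left(11 + \left(8 + 2 \left(-8\right)^{2}\right)\right)^{2} = \left(11 + \left(8 + 2 \cdot 64\right)\right)^{2} = \left(11 + \left(8 + 128\right)\right)^{2} = \left(11 + 136\right)^{2} = 147^{2} = 21609$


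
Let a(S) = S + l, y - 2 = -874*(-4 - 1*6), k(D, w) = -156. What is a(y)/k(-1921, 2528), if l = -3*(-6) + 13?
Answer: -8773/156 ≈ -56.237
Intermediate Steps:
l = 31 (l = 18 + 13 = 31)
y = 8742 (y = 2 - 874*(-4 - 1*6) = 2 - 874*(-4 - 6) = 2 - 874*(-10) = 2 + 8740 = 8742)
a(S) = 31 + S (a(S) = S + 31 = 31 + S)
a(y)/k(-1921, 2528) = (31 + 8742)/(-156) = 8773*(-1/156) = -8773/156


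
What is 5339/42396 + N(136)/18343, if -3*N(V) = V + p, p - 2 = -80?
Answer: 32371207/259223276 ≈ 0.12488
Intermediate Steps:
p = -78 (p = 2 - 80 = -78)
N(V) = 26 - V/3 (N(V) = -(V - 78)/3 = -(-78 + V)/3 = 26 - V/3)
5339/42396 + N(136)/18343 = 5339/42396 + (26 - ⅓*136)/18343 = 5339*(1/42396) + (26 - 136/3)*(1/18343) = 5339/42396 - 58/3*1/18343 = 5339/42396 - 58/55029 = 32371207/259223276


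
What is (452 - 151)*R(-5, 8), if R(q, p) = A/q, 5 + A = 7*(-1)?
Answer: 3612/5 ≈ 722.40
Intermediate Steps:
A = -12 (A = -5 + 7*(-1) = -5 - 7 = -12)
R(q, p) = -12/q
(452 - 151)*R(-5, 8) = (452 - 151)*(-12/(-5)) = 301*(-12*(-⅕)) = 301*(12/5) = 3612/5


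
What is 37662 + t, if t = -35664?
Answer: 1998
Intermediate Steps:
37662 + t = 37662 - 35664 = 1998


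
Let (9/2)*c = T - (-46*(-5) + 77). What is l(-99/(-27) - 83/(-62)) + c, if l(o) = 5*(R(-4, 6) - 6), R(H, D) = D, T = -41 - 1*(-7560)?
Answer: 4808/3 ≈ 1602.7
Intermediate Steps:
T = 7519 (T = -41 + 7560 = 7519)
l(o) = 0 (l(o) = 5*(6 - 6) = 5*0 = 0)
c = 4808/3 (c = 2*(7519 - (-46*(-5) + 77))/9 = 2*(7519 - (230 + 77))/9 = 2*(7519 - 1*307)/9 = 2*(7519 - 307)/9 = (2/9)*7212 = 4808/3 ≈ 1602.7)
l(-99/(-27) - 83/(-62)) + c = 0 + 4808/3 = 4808/3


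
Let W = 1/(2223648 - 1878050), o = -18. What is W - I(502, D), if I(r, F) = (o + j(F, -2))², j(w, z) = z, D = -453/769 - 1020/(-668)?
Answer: -138239199/345598 ≈ -400.00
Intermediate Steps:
D = 120444/128423 (D = -453*1/769 - 1020*(-1/668) = -453/769 + 255/167 = 120444/128423 ≈ 0.93787)
W = 1/345598 ≈ 2.8935e-6
I(r, F) = 400 (I(r, F) = (-18 - 2)² = (-20)² = 400)
W - I(502, D) = 1/345598 - 1*400 = 1/345598 - 400 = -138239199/345598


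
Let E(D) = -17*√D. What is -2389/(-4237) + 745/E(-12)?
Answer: 2389/4237 + 745*I*√3/102 ≈ 0.56384 + 12.651*I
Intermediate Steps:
-2389/(-4237) + 745/E(-12) = -2389/(-4237) + 745/((-34*I*√3)) = -2389*(-1/4237) + 745/((-34*I*√3)) = 2389/4237 + 745/((-34*I*√3)) = 2389/4237 + 745*(I*√3/102) = 2389/4237 + 745*I*√3/102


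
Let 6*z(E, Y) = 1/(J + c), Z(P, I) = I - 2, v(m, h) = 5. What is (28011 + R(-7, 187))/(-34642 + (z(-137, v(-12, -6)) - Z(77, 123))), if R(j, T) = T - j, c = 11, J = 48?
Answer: -9984570/12306101 ≈ -0.81135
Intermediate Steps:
Z(P, I) = -2 + I
z(E, Y) = 1/354 (z(E, Y) = 1/(6*(48 + 11)) = (⅙)/59 = (⅙)*(1/59) = 1/354)
(28011 + R(-7, 187))/(-34642 + (z(-137, v(-12, -6)) - Z(77, 123))) = (28011 + (187 - 1*(-7)))/(-34642 + (1/354 - (-2 + 123))) = (28011 + (187 + 7))/(-34642 + (1/354 - 1*121)) = (28011 + 194)/(-34642 + (1/354 - 121)) = 28205/(-34642 - 42833/354) = 28205/(-12306101/354) = 28205*(-354/12306101) = -9984570/12306101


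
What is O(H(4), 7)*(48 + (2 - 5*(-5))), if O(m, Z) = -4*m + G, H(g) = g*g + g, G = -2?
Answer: -6150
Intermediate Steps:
H(g) = g + g² (H(g) = g² + g = g + g²)
O(m, Z) = -2 - 4*m (O(m, Z) = -4*m - 2 = -2 - 4*m)
O(H(4), 7)*(48 + (2 - 5*(-5))) = (-2 - 16*(1 + 4))*(48 + (2 - 5*(-5))) = (-2 - 16*5)*(48 + (2 + 25)) = (-2 - 4*20)*(48 + 27) = (-2 - 80)*75 = -82*75 = -6150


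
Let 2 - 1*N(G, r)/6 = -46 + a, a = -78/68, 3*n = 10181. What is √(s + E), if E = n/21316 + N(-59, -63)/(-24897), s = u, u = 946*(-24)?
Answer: I*√86695619083921417629/61794354 ≈ 150.68*I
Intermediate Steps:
n = 10181/3 (n = (⅓)*10181 = 10181/3 ≈ 3393.7)
a = -39/34 (a = -78*1/68 = -39/34 ≈ -1.1471)
N(G, r) = 5013/17 (N(G, r) = 12 - 6*(-46 - 39/34) = 12 - 6*(-1603/34) = 12 + 4809/17 = 5013/17)
u = -22704
s = -22704
E = 1329508915/9021975684 (E = (10181/3)/21316 + (5013/17)/(-24897) = (10181/3)*(1/21316) + (5013/17)*(-1/24897) = 10181/63948 - 1671/141083 = 1329508915/9021975684 ≈ 0.14736)
√(s + E) = √(-22704 + 1329508915/9021975684) = √(-204833606420621/9021975684) = I*√86695619083921417629/61794354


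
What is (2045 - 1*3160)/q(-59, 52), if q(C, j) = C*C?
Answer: -1115/3481 ≈ -0.32031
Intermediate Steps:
q(C, j) = C**2
(2045 - 1*3160)/q(-59, 52) = (2045 - 1*3160)/((-59)**2) = (2045 - 3160)/3481 = -1115*1/3481 = -1115/3481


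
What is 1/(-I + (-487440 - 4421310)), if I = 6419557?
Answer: -1/11328307 ≈ -8.8274e-8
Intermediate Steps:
1/(-I + (-487440 - 4421310)) = 1/(-1*6419557 + (-487440 - 4421310)) = 1/(-6419557 - 4908750) = 1/(-11328307) = -1/11328307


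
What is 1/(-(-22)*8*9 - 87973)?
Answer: -1/86389 ≈ -1.1576e-5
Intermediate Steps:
1/(-(-22)*8*9 - 87973) = 1/(-22*(-8)*9 - 87973) = 1/(176*9 - 87973) = 1/(1584 - 87973) = 1/(-86389) = -1/86389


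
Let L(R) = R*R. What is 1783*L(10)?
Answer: 178300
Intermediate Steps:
L(R) = R²
1783*L(10) = 1783*10² = 1783*100 = 178300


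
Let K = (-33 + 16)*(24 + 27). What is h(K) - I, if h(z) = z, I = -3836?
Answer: 2969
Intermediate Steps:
K = -867 (K = -17*51 = -867)
h(K) - I = -867 - 1*(-3836) = -867 + 3836 = 2969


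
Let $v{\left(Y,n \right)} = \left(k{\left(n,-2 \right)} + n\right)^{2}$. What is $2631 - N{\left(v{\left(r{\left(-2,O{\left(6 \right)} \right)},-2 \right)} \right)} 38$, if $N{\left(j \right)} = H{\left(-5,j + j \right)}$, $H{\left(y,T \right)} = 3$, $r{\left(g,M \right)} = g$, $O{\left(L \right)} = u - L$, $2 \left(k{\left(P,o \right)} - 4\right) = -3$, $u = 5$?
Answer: $2517$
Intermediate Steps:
$k{\left(P,o \right)} = \frac{5}{2}$ ($k{\left(P,o \right)} = 4 + \frac{1}{2} \left(-3\right) = 4 - \frac{3}{2} = \frac{5}{2}$)
$O{\left(L \right)} = 5 - L$
$v{\left(Y,n \right)} = \left(\frac{5}{2} + n\right)^{2}$
$N{\left(j \right)} = 3$
$2631 - N{\left(v{\left(r{\left(-2,O{\left(6 \right)} \right)},-2 \right)} \right)} 38 = 2631 - 3 \cdot 38 = 2631 - 114 = 2517$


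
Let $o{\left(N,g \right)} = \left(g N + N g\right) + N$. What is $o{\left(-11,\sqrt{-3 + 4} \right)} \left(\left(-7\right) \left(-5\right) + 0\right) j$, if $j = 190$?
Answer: $-219450$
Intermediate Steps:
$o{\left(N,g \right)} = N + 2 N g$ ($o{\left(N,g \right)} = \left(N g + N g\right) + N = 2 N g + N = N + 2 N g$)
$o{\left(-11,\sqrt{-3 + 4} \right)} \left(\left(-7\right) \left(-5\right) + 0\right) j = - 11 \left(1 + 2 \sqrt{-3 + 4}\right) \left(\left(-7\right) \left(-5\right) + 0\right) 190 = - 11 \left(1 + 2 \sqrt{1}\right) \left(35 + 0\right) 190 = - 11 \left(1 + 2 \cdot 1\right) 35 \cdot 190 = - 11 \left(1 + 2\right) 35 \cdot 190 = \left(-11\right) 3 \cdot 35 \cdot 190 = \left(-33\right) 35 \cdot 190 = \left(-1155\right) 190 = -219450$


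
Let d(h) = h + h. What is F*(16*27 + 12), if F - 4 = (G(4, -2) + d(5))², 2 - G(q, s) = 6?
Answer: 17760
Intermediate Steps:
G(q, s) = -4 (G(q, s) = 2 - 1*6 = 2 - 6 = -4)
d(h) = 2*h
F = 40 (F = 4 + (-4 + 2*5)² = 4 + (-4 + 10)² = 4 + 6² = 4 + 36 = 40)
F*(16*27 + 12) = 40*(16*27 + 12) = 40*(432 + 12) = 40*444 = 17760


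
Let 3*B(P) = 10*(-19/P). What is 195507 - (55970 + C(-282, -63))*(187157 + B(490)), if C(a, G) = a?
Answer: -1532062857751/147 ≈ -1.0422e+10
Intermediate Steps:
B(P) = -190/(3*P) (B(P) = (10*(-19/P))/3 = (-190/P)/3 = -190/(3*P))
195507 - (55970 + C(-282, -63))*(187157 + B(490)) = 195507 - (55970 - 282)*(187157 - 190/3/490) = 195507 - 55688*(187157 - 190/3*1/490) = 195507 - 55688*(187157 - 19/147) = 195507 - 55688*27512060/147 = 195507 - 1*1532091597280/147 = 195507 - 1532091597280/147 = -1532062857751/147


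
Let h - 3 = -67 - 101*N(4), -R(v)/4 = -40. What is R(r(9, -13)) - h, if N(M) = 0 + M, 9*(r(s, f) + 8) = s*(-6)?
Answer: 628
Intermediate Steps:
r(s, f) = -8 - 2*s/3 (r(s, f) = -8 + (s*(-6))/9 = -8 + (-6*s)/9 = -8 - 2*s/3)
N(M) = M
R(v) = 160 (R(v) = -4*(-40) = 160)
h = -468 (h = 3 + (-67 - 101*4) = 3 + (-67 - 404) = 3 - 471 = -468)
R(r(9, -13)) - h = 160 - 1*(-468) = 160 + 468 = 628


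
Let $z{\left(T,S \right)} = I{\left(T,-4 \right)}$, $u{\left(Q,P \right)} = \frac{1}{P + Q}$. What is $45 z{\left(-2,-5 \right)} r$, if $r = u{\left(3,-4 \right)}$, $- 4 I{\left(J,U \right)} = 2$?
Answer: $\frac{45}{2} \approx 22.5$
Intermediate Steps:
$I{\left(J,U \right)} = - \frac{1}{2}$ ($I{\left(J,U \right)} = \left(- \frac{1}{4}\right) 2 = - \frac{1}{2}$)
$r = -1$ ($r = \frac{1}{-4 + 3} = \frac{1}{-1} = -1$)
$z{\left(T,S \right)} = - \frac{1}{2}$
$45 z{\left(-2,-5 \right)} r = 45 \left(- \frac{1}{2}\right) \left(-1\right) = \left(- \frac{45}{2}\right) \left(-1\right) = \frac{45}{2}$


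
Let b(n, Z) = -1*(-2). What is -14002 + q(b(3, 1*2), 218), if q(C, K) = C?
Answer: -14000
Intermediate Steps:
b(n, Z) = 2
-14002 + q(b(3, 1*2), 218) = -14002 + 2 = -14000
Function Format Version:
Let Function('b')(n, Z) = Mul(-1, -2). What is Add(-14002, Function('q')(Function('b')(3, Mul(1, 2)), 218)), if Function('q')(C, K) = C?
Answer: -14000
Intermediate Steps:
Function('b')(n, Z) = 2
Add(-14002, Function('q')(Function('b')(3, Mul(1, 2)), 218)) = Add(-14002, 2) = -14000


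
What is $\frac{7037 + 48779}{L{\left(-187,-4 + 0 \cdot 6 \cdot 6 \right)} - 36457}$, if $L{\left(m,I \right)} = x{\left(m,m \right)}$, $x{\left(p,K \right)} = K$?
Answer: $- \frac{13954}{9161} \approx -1.5232$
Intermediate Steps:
$L{\left(m,I \right)} = m$
$\frac{7037 + 48779}{L{\left(-187,-4 + 0 \cdot 6 \cdot 6 \right)} - 36457} = \frac{7037 + 48779}{-187 - 36457} = \frac{55816}{-36644} = 55816 \left(- \frac{1}{36644}\right) = - \frac{13954}{9161}$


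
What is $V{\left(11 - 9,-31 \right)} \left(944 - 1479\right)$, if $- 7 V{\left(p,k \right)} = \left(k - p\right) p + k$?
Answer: $- \frac{51895}{7} \approx -7413.6$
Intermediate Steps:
$V{\left(p,k \right)} = - \frac{k}{7} - \frac{p \left(k - p\right)}{7}$ ($V{\left(p,k \right)} = - \frac{\left(k - p\right) p + k}{7} = - \frac{p \left(k - p\right) + k}{7} = - \frac{k + p \left(k - p\right)}{7} = - \frac{k}{7} - \frac{p \left(k - p\right)}{7}$)
$V{\left(11 - 9,-31 \right)} \left(944 - 1479\right) = \left(\left(- \frac{1}{7}\right) \left(-31\right) + \frac{\left(11 - 9\right)^{2}}{7} - - \frac{31 \left(11 - 9\right)}{7}\right) \left(944 - 1479\right) = \left(\frac{31}{7} + \frac{\left(11 - 9\right)^{2}}{7} - - \frac{31 \left(11 - 9\right)}{7}\right) \left(-535\right) = \left(\frac{31}{7} + \frac{2^{2}}{7} - \left(- \frac{31}{7}\right) 2\right) \left(-535\right) = \left(\frac{31}{7} + \frac{1}{7} \cdot 4 + \frac{62}{7}\right) \left(-535\right) = \left(\frac{31}{7} + \frac{4}{7} + \frac{62}{7}\right) \left(-535\right) = \frac{97}{7} \left(-535\right) = - \frac{51895}{7}$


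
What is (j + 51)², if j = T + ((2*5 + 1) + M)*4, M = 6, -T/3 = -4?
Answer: 17161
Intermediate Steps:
T = 12 (T = -3*(-4) = 12)
j = 80 (j = 12 + ((2*5 + 1) + 6)*4 = 12 + ((10 + 1) + 6)*4 = 12 + (11 + 6)*4 = 12 + 17*4 = 12 + 68 = 80)
(j + 51)² = (80 + 51)² = 131² = 17161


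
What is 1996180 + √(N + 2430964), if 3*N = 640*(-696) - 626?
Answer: 1996180 + √20540478/3 ≈ 1.9977e+6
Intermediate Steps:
N = -446066/3 (N = (640*(-696) - 626)/3 = (-445440 - 626)/3 = (⅓)*(-446066) = -446066/3 ≈ -1.4869e+5)
1996180 + √(N + 2430964) = 1996180 + √(-446066/3 + 2430964) = 1996180 + √(6846826/3) = 1996180 + √20540478/3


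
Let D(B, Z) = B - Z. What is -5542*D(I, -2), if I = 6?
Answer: -44336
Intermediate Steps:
-5542*D(I, -2) = -5542*(6 - 1*(-2)) = -5542*(6 + 2) = -5542*8 = -44336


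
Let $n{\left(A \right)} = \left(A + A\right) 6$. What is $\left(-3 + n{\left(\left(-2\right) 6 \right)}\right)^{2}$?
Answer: $21609$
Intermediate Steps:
$n{\left(A \right)} = 12 A$ ($n{\left(A \right)} = 2 A 6 = 12 A$)
$\left(-3 + n{\left(\left(-2\right) 6 \right)}\right)^{2} = \left(-3 + 12 \left(\left(-2\right) 6\right)\right)^{2} = \left(-3 + 12 \left(-12\right)\right)^{2} = \left(-3 - 144\right)^{2} = \left(-147\right)^{2} = 21609$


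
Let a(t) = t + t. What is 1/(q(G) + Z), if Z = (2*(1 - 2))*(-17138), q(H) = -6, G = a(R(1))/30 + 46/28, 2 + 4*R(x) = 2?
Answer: 1/34270 ≈ 2.9180e-5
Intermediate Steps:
R(x) = 0 (R(x) = -½ + (¼)*2 = -½ + ½ = 0)
a(t) = 2*t
G = 23/14 (G = (2*0)/30 + 46/28 = 0*(1/30) + 46*(1/28) = 0 + 23/14 = 23/14 ≈ 1.6429)
Z = 34276 (Z = (2*(-1))*(-17138) = -2*(-17138) = 34276)
1/(q(G) + Z) = 1/(-6 + 34276) = 1/34270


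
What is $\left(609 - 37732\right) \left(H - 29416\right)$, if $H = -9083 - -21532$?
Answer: $629865941$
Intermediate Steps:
$H = 12449$ ($H = -9083 + 21532 = 12449$)
$\left(609 - 37732\right) \left(H - 29416\right) = \left(609 - 37732\right) \left(12449 - 29416\right) = \left(-37123\right) \left(-16967\right) = 629865941$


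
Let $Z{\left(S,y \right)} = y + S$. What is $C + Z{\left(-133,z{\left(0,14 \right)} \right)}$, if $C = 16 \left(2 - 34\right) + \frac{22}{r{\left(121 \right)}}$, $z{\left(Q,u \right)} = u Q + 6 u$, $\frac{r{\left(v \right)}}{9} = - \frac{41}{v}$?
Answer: $- \frac{209671}{369} \approx -568.21$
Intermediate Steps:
$r{\left(v \right)} = - \frac{369}{v}$ ($r{\left(v \right)} = 9 \left(- \frac{41}{v}\right) = - \frac{369}{v}$)
$z{\left(Q,u \right)} = 6 u + Q u$ ($z{\left(Q,u \right)} = Q u + 6 u = 6 u + Q u$)
$Z{\left(S,y \right)} = S + y$
$C = - \frac{191590}{369}$ ($C = 16 \left(2 - 34\right) + \frac{22}{\left(-369\right) \frac{1}{121}} = 16 \left(-32\right) + \frac{22}{\left(-369\right) \frac{1}{121}} = -512 + \frac{22}{- \frac{369}{121}} = -512 + 22 \left(- \frac{121}{369}\right) = -512 - \frac{2662}{369} = - \frac{191590}{369} \approx -519.21$)
$C + Z{\left(-133,z{\left(0,14 \right)} \right)} = - \frac{191590}{369} - \left(133 - 14 \left(6 + 0\right)\right) = - \frac{191590}{369} + \left(-133 + 14 \cdot 6\right) = - \frac{191590}{369} + \left(-133 + 84\right) = - \frac{191590}{369} - 49 = - \frac{209671}{369}$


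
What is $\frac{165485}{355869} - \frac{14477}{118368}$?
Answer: $\frac{1604023663}{4680389088} \approx 0.34271$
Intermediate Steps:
$\frac{165485}{355869} - \frac{14477}{118368} = \frac{1604023663}{4680389088}$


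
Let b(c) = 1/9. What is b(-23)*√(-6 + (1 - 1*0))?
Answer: I*√5/9 ≈ 0.24845*I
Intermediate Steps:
b(c) = ⅑
b(-23)*√(-6 + (1 - 1*0)) = √(-6 + (1 - 1*0))/9 = √(-6 + (1 + 0))/9 = √(-6 + 1)/9 = √(-5)/9 = (I*√5)/9 = I*√5/9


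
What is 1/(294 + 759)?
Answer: 1/1053 ≈ 0.00094967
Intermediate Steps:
1/(294 + 759) = 1/1053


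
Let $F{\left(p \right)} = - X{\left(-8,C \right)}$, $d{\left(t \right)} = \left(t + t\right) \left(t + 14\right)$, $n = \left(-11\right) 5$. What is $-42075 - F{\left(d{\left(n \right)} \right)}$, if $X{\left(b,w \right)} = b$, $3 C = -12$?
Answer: $-42083$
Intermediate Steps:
$C = -4$ ($C = \frac{1}{3} \left(-12\right) = -4$)
$n = -55$
$d{\left(t \right)} = 2 t \left(14 + t\right)$
$F{\left(p \right)} = 8$ ($F{\left(p \right)} = \left(-1\right) \left(-8\right) = 8$)
$-42075 - F{\left(d{\left(n \right)} \right)} = -42075 - 8 = -42083$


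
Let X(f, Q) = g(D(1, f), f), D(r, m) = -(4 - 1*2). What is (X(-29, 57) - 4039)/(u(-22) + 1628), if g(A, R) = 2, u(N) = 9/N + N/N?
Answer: -88814/35829 ≈ -2.4788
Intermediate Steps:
u(N) = 1 + 9/N (u(N) = 9/N + 1 = 1 + 9/N)
D(r, m) = -2 (D(r, m) = -(4 - 2) = -1*2 = -2)
X(f, Q) = 2
(X(-29, 57) - 4039)/(u(-22) + 1628) = (2 - 4039)/((9 - 22)/(-22) + 1628) = -4037/(-1/22*(-13) + 1628) = -4037/(13/22 + 1628) = -4037/35829/22 = -4037*22/35829 = -88814/35829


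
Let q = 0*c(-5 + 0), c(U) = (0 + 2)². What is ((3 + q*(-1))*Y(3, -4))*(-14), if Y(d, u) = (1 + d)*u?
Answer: 672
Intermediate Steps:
Y(d, u) = u*(1 + d)
c(U) = 4 (c(U) = 2² = 4)
q = 0 (q = 0*4 = 0)
((3 + q*(-1))*Y(3, -4))*(-14) = ((3 + 0*(-1))*(-4*(1 + 3)))*(-14) = ((3 + 0)*(-4*4))*(-14) = (3*(-16))*(-14) = -48*(-14) = 672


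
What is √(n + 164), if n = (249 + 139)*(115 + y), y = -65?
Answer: 2*√4891 ≈ 139.87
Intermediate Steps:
n = 19400 (n = (249 + 139)*(115 - 65) = 388*50 = 19400)
√(n + 164) = √(19400 + 164) = √19564 = 2*√4891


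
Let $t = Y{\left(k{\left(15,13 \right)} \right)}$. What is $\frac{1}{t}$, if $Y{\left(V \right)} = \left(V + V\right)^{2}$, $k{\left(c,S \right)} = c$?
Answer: $\frac{1}{900} \approx 0.0011111$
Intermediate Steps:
$Y{\left(V \right)} = 4 V^{2}$ ($Y{\left(V \right)} = \left(2 V\right)^{2} = 4 V^{2}$)
$t = 900$ ($t = 4 \cdot 15^{2} = 4 \cdot 225 = 900$)
$\frac{1}{t} = \frac{1}{900}$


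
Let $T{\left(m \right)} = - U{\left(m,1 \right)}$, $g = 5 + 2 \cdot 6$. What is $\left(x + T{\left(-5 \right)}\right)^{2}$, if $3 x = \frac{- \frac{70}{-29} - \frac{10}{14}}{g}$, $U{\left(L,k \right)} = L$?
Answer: $\frac{301716900}{11909401} \approx 25.334$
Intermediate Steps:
$g = 17$ ($g = 5 + 12 = 17$)
$T{\left(m \right)} = - m$
$x = \frac{115}{3451}$ ($x = \frac{\left(- \frac{70}{-29} - \frac{10}{14}\right) \frac{1}{17}}{3} = \frac{\left(\left(-70\right) \left(- \frac{1}{29}\right) - \frac{5}{7}\right) \frac{1}{17}}{3} = \frac{\left(\frac{70}{29} - \frac{5}{7}\right) \frac{1}{17}}{3} = \frac{\frac{345}{203} \cdot \frac{1}{17}}{3} = \frac{1}{3} \cdot \frac{345}{3451} = \frac{115}{3451} \approx 0.033324$)
$\left(x + T{\left(-5 \right)}\right)^{2} = \left(\frac{115}{3451} - -5\right)^{2} = \left(\frac{115}{3451} + 5\right)^{2} = \left(\frac{17370}{3451}\right)^{2} = \frac{301716900}{11909401}$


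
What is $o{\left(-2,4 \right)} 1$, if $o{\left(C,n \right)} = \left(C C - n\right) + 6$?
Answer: $6$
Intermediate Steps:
$o{\left(C,n \right)} = 6 + C^{2} - n$ ($o{\left(C,n \right)} = \left(C^{2} - n\right) + 6 = 6 + C^{2} - n$)
$o{\left(-2,4 \right)} 1 = \left(6 + \left(-2\right)^{2} - 4\right) 1 = \left(6 + 4 - 4\right) 1 = 6 \cdot 1 = 6$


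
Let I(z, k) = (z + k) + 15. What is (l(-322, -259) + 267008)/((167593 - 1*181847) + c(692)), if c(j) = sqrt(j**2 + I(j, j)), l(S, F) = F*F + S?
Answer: -4757514818/202696253 - 333767*sqrt(480263)/202696253 ≈ -24.612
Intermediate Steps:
l(S, F) = S + F**2 (l(S, F) = F**2 + S = S + F**2)
I(z, k) = 15 + k + z (I(z, k) = (k + z) + 15 = 15 + k + z)
c(j) = sqrt(15 + j**2 + 2*j) (c(j) = sqrt(j**2 + (15 + j + j)) = sqrt(j**2 + (15 + 2*j)) = sqrt(15 + j**2 + 2*j))
(l(-322, -259) + 267008)/((167593 - 1*181847) + c(692)) = ((-322 + (-259)**2) + 267008)/((167593 - 1*181847) + sqrt(15 + 692**2 + 2*692)) = ((-322 + 67081) + 267008)/((167593 - 181847) + sqrt(15 + 478864 + 1384)) = (66759 + 267008)/(-14254 + sqrt(480263)) = 333767/(-14254 + sqrt(480263))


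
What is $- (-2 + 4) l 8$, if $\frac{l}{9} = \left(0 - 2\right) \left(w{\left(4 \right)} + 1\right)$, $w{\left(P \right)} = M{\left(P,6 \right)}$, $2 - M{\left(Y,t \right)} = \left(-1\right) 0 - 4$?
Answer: $2016$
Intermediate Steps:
$M{\left(Y,t \right)} = 6$ ($M{\left(Y,t \right)} = 2 - \left(\left(-1\right) 0 - 4\right) = 2 - \left(0 - 4\right) = 2 - -4 = 2 + 4 = 6$)
$w{\left(P \right)} = 6$
$l = -126$ ($l = 9 \left(0 - 2\right) \left(6 + 1\right) = 9 \left(\left(-2\right) 7\right) = 9 \left(-14\right) = -126$)
$- (-2 + 4) l 8 = - (-2 + 4) \left(-126\right) 8 = \left(-1\right) 2 \left(-126\right) 8 = \left(-2\right) \left(-126\right) 8 = 252 \cdot 8 = 2016$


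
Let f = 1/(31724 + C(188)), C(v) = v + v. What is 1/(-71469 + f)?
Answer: -32100/2294154899 ≈ -1.3992e-5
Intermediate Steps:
C(v) = 2*v
f = 1/32100 (f = 1/(31724 + 2*188) = 1/(31724 + 376) = 1/32100 ≈ 3.1153e-5)
1/(-71469 + f) = 1/(-71469 + 1/32100) = 1/(-2294154899/32100) = -32100/2294154899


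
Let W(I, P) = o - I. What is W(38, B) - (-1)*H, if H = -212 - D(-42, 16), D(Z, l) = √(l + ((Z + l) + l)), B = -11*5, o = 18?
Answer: -232 - √6 ≈ -234.45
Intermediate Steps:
B = -55
D(Z, l) = √(Z + 3*l) (D(Z, l) = √(l + (Z + 2*l)) = √(Z + 3*l))
W(I, P) = 18 - I
H = -212 - √6 (H = -212 - √(-42 + 3*16) = -212 - √(-42 + 48) = -212 - √6 ≈ -214.45)
W(38, B) - (-1)*H = (18 - 1*38) - (-1)*(-212 - √6) = (18 - 38) - (212 + √6) = -20 + (-212 - √6) = -232 - √6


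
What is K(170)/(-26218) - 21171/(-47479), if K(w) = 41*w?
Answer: 112066324/622402211 ≈ 0.18005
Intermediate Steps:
K(170)/(-26218) - 21171/(-47479) = (41*170)/(-26218) - 21171/(-47479) = 6970*(-1/26218) - 21171*(-1/47479) = -3485/13109 + 21171/47479 = 112066324/622402211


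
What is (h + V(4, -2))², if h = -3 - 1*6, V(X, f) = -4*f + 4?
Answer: 9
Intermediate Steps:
V(X, f) = 4 - 4*f
h = -9 (h = -3 - 6 = -9)
(h + V(4, -2))² = (-9 + (4 - 4*(-2)))² = (-9 + (4 + 8))² = (-9 + 12)² = 3² = 9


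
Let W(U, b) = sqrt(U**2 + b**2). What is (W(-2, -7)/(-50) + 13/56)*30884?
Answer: 14339/2 - 15442*sqrt(53)/25 ≈ 2672.7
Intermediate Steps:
(W(-2, -7)/(-50) + 13/56)*30884 = (sqrt((-2)**2 + (-7)**2)/(-50) + 13/56)*30884 = (sqrt(4 + 49)*(-1/50) + 13*(1/56))*30884 = (sqrt(53)*(-1/50) + 13/56)*30884 = (-sqrt(53)/50 + 13/56)*30884 = (13/56 - sqrt(53)/50)*30884 = 14339/2 - 15442*sqrt(53)/25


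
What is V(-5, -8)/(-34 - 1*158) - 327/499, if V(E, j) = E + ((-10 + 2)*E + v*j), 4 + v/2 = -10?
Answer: -192025/95808 ≈ -2.0043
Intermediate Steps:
v = -28 (v = -8 + 2*(-10) = -8 - 20 = -28)
V(E, j) = -28*j - 7*E (V(E, j) = E + ((-10 + 2)*E - 28*j) = E + (-8*E - 28*j) = E + (-28*j - 8*E) = -28*j - 7*E)
V(-5, -8)/(-34 - 1*158) - 327/499 = (-28*(-8) - 7*(-5))/(-34 - 1*158) - 327/499 = (224 + 35)/(-34 - 158) - 327*1/499 = 259/(-192) - 327/499 = 259*(-1/192) - 327/499 = -259/192 - 327/499 = -192025/95808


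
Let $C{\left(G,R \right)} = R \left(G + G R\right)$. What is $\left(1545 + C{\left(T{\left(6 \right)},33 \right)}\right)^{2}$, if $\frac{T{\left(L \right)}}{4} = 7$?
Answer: $1086427521$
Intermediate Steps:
$T{\left(L \right)} = 28$ ($T{\left(L \right)} = 4 \cdot 7 = 28$)
$\left(1545 + C{\left(T{\left(6 \right)},33 \right)}\right)^{2} = \left(1545 + 28 \cdot 33 \left(1 + 33\right)\right)^{2} = \left(1545 + 28 \cdot 33 \cdot 34\right)^{2} = \left(1545 + 31416\right)^{2} = 32961^{2} = 1086427521$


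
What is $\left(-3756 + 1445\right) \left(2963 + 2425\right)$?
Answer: $-12451668$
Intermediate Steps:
$\left(-3756 + 1445\right) \left(2963 + 2425\right) = \left(-2311\right) 5388 = -12451668$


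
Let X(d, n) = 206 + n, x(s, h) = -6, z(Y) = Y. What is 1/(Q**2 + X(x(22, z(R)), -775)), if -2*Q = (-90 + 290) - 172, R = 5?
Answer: -1/373 ≈ -0.0026810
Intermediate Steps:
Q = -14 (Q = -((-90 + 290) - 172)/2 = -(200 - 172)/2 = -1/2*28 = -14)
1/(Q**2 + X(x(22, z(R)), -775)) = 1/((-14)**2 + (206 - 775)) = 1/(196 - 569) = 1/(-373) = -1/373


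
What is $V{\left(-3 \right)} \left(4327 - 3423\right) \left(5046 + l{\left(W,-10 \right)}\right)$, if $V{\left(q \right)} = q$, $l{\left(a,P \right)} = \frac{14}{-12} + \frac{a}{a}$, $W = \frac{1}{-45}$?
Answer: $-13684300$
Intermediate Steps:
$W = - \frac{1}{45} \approx -0.022222$
$l{\left(a,P \right)} = - \frac{1}{6}$ ($l{\left(a,P \right)} = 14 \left(- \frac{1}{12}\right) + 1 = - \frac{7}{6} + 1 = - \frac{1}{6}$)
$V{\left(-3 \right)} \left(4327 - 3423\right) \left(5046 + l{\left(W,-10 \right)}\right) = - 3 \left(4327 - 3423\right) \left(5046 - \frac{1}{6}\right) = - 3 \cdot 904 \cdot \frac{30275}{6} = \left(-3\right) \frac{13684300}{3} = -13684300$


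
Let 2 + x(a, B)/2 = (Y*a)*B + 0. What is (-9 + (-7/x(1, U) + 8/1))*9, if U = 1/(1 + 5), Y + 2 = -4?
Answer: 3/2 ≈ 1.5000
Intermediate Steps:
Y = -6 (Y = -2 - 4 = -6)
U = ⅙ (U = 1/6 = 1*(⅙) = ⅙ ≈ 0.16667)
x(a, B) = -4 - 12*B*a (x(a, B) = -4 + 2*((-6*a)*B + 0) = -4 + 2*(-6*B*a + 0) = -4 + 2*(-6*B*a) = -4 - 12*B*a)
(-9 + (-7/x(1, U) + 8/1))*9 = (-9 + (-7/(-4 - 12*⅙*1) + 8/1))*9 = (-9 + (-7/(-4 - 2) + 8*1))*9 = (-9 + (-7/(-6) + 8))*9 = (-9 + (-7*(-⅙) + 8))*9 = (-9 + (7/6 + 8))*9 = (-9 + 55/6)*9 = (⅙)*9 = 3/2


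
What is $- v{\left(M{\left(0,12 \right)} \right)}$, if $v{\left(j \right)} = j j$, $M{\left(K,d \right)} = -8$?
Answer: $-64$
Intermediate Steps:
$v{\left(j \right)} = j^{2}$
$- v{\left(M{\left(0,12 \right)} \right)} = - \left(-8\right)^{2} = \left(-1\right) 64 = -64$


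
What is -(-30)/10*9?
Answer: 27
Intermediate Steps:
-(-30)/10*9 = -10*(-3/10)*9 = 3*9 = 27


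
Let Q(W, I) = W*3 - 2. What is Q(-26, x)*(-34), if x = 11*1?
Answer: 2720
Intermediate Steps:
x = 11
Q(W, I) = -2 + 3*W (Q(W, I) = 3*W - 2 = -2 + 3*W)
Q(-26, x)*(-34) = (-2 + 3*(-26))*(-34) = (-2 - 78)*(-34) = -80*(-34) = 2720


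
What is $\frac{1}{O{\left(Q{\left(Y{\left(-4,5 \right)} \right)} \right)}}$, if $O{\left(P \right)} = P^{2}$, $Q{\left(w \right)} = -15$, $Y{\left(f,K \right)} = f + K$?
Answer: $\frac{1}{225} \approx 0.0044444$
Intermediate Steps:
$Y{\left(f,K \right)} = K + f$
$\frac{1}{O{\left(Q{\left(Y{\left(-4,5 \right)} \right)} \right)}} = \frac{1}{\left(-15\right)^{2}} = \frac{1}{225}$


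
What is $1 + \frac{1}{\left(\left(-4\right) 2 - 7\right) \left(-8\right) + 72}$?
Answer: $\frac{193}{192} \approx 1.0052$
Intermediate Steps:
$1 + \frac{1}{\left(\left(-4\right) 2 - 7\right) \left(-8\right) + 72} = 1 + \frac{1}{\left(-8 - 7\right) \left(-8\right) + 72} = 1 + \frac{1}{\left(-15\right) \left(-8\right) + 72} = 1 + \frac{1}{120 + 72} = 1 + \frac{1}{192} = \frac{193}{192}$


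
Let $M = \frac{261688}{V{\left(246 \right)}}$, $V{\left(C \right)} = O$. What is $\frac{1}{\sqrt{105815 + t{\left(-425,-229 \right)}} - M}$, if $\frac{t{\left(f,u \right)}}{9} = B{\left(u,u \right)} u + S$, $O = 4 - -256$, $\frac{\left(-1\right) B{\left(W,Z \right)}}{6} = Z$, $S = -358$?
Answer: $- \frac{4252430}{15810996809} - \frac{4225 i \sqrt{2729221}}{15810996809} \approx -0.00026895 - 0.00044146 i$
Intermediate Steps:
$B{\left(W,Z \right)} = - 6 Z$
$O = 260$ ($O = 4 + 256 = 260$)
$t{\left(f,u \right)} = -3222 - 54 u^{2}$ ($t{\left(f,u \right)} = 9 \left(- 6 u u - 358\right) = 9 \left(- 6 u^{2} - 358\right) = 9 \left(-358 - 6 u^{2}\right) = -3222 - 54 u^{2}$)
$V{\left(C \right)} = 260$
$M = \frac{65422}{65}$ ($M = \frac{261688}{260} = 261688 \cdot \frac{1}{260} = \frac{65422}{65} \approx 1006.5$)
$\frac{1}{\sqrt{105815 + t{\left(-425,-229 \right)}} - M} = \frac{1}{\sqrt{105815 - \left(3222 + 54 \left(-229\right)^{2}\right)} - \frac{65422}{65}} = \frac{1}{\sqrt{105815 - 2835036} - \frac{65422}{65}} = \frac{1}{\sqrt{-2729221} - \frac{65422}{65}} = \frac{1}{i \sqrt{2729221} - \frac{65422}{65}} = \frac{1}{- \frac{65422}{65} + i \sqrt{2729221}}$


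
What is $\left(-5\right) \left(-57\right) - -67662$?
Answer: $67947$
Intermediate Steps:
$\left(-5\right) \left(-57\right) - -67662 = 285 + 67662 = 67947$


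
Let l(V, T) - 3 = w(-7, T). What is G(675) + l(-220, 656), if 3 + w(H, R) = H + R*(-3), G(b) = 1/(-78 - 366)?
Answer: -876901/444 ≈ -1975.0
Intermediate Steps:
G(b) = -1/444 (G(b) = 1/(-444) = -1/444)
w(H, R) = -3 + H - 3*R (w(H, R) = -3 + (H + R*(-3)) = -3 + (H - 3*R) = -3 + H - 3*R)
l(V, T) = -7 - 3*T (l(V, T) = 3 + (-3 - 7 - 3*T) = 3 + (-10 - 3*T) = -7 - 3*T)
G(675) + l(-220, 656) = -1/444 + (-7 - 3*656) = -1/444 + (-7 - 1968) = -1/444 - 1975 = -876901/444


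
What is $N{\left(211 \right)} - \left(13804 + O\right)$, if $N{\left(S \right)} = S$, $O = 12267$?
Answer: $-25860$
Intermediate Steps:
$N{\left(211 \right)} - \left(13804 + O\right) = 211 - 26071 = -25860$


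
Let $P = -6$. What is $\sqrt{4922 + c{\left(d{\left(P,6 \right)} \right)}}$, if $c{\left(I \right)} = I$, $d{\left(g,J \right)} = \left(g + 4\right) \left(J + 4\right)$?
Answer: $\sqrt{4902} \approx 70.014$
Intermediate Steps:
$d{\left(g,J \right)} = \left(4 + J\right) \left(4 + g\right)$ ($d{\left(g,J \right)} = \left(4 + g\right) \left(4 + J\right) = \left(4 + J\right) \left(4 + g\right)$)
$\sqrt{4922 + c{\left(d{\left(P,6 \right)} \right)}} = \sqrt{4922 + \left(16 + 4 \cdot 6 + 4 \left(-6\right) + 6 \left(-6\right)\right)} = \sqrt{4922 + \left(16 + 24 - 24 - 36\right)} = \sqrt{4922 - 20} = \sqrt{4902}$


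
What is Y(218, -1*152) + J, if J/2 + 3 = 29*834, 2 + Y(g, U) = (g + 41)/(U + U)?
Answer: 14702397/304 ≈ 48363.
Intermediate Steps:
Y(g, U) = -2 + (41 + g)/(2*U) (Y(g, U) = -2 + (g + 41)/(U + U) = -2 + (41 + g)/((2*U)) = -2 + (41 + g)*(1/(2*U)) = -2 + (41 + g)/(2*U))
J = 48366 (J = -6 + 2*(29*834) = -6 + 2*24186 = -6 + 48372 = 48366)
Y(218, -1*152) + J = (41 + 218 - (-4)*152)/(2*((-1*152))) + 48366 = (½)*(41 + 218 - 4*(-152))/(-152) + 48366 = (½)*(-1/152)*(41 + 218 + 608) + 48366 = (½)*(-1/152)*867 + 48366 = -867/304 + 48366 = 14702397/304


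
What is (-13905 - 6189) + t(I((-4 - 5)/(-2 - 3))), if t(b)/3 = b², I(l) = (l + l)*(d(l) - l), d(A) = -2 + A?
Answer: -498462/25 ≈ -19938.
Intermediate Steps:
I(l) = -4*l (I(l) = (l + l)*((-2 + l) - l) = (2*l)*(-2) = -4*l)
t(b) = 3*b²
(-13905 - 6189) + t(I((-4 - 5)/(-2 - 3))) = (-13905 - 6189) + 3*(-4*(-4 - 5)/(-2 - 3))² = -20094 + 3*(-(-36)/(-5))² = -20094 + 3*(-(-36)*(-1)/5)² = -20094 + 3*(-4*9/5)² = -20094 + 3*(-36/5)² = -20094 + 3*(1296/25) = -20094 + 3888/25 = -498462/25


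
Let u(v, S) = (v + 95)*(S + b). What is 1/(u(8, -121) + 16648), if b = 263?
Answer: 1/31274 ≈ 3.1975e-5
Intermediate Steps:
u(v, S) = (95 + v)*(263 + S) (u(v, S) = (v + 95)*(S + 263) = (95 + v)*(263 + S))
1/(u(8, -121) + 16648) = 1/((24985 + 95*(-121) + 263*8 - 121*8) + 16648) = 1/((24985 - 11495 + 2104 - 968) + 16648) = 1/(14626 + 16648) = 1/31274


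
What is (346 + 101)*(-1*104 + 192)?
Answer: 39336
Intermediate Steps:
(346 + 101)*(-1*104 + 192) = 447*(-104 + 192) = 447*88 = 39336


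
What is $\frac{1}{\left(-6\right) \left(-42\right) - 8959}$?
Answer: $- \frac{1}{8707} \approx -0.00011485$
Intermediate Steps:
$\frac{1}{\left(-6\right) \left(-42\right) - 8959} = \frac{1}{252 - 8959} = \frac{1}{-8707} = - \frac{1}{8707}$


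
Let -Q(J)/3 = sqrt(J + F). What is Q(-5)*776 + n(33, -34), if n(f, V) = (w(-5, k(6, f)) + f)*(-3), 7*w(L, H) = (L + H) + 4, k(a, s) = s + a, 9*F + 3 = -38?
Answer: -807/7 - 776*I*sqrt(86) ≈ -115.29 - 7196.3*I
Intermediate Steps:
F = -41/9 (F = -1/3 + (1/9)*(-38) = -1/3 - 38/9 = -41/9 ≈ -4.5556)
k(a, s) = a + s
w(L, H) = 4/7 + H/7 + L/7 (w(L, H) = ((L + H) + 4)/7 = ((H + L) + 4)/7 = (4 + H + L)/7 = 4/7 + H/7 + L/7)
n(f, V) = -15/7 - 24*f/7 (n(f, V) = ((4/7 + (6 + f)/7 + (1/7)*(-5)) + f)*(-3) = ((4/7 + (6/7 + f/7) - 5/7) + f)*(-3) = ((5/7 + f/7) + f)*(-3) = (5/7 + 8*f/7)*(-3) = -15/7 - 24*f/7)
Q(J) = -3*sqrt(-41/9 + J) (Q(J) = -3*sqrt(J - 41/9) = -3*sqrt(-41/9 + J))
Q(-5)*776 + n(33, -34) = -sqrt(-41 + 9*(-5))*776 + (-15/7 - 24/7*33) = -sqrt(-41 - 45)*776 + (-15/7 - 792/7) = -sqrt(-86)*776 - 807/7 = -I*sqrt(86)*776 - 807/7 = -776*I*sqrt(86) - 807/7 = -807/7 - 776*I*sqrt(86)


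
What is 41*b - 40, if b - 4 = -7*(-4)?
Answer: 1272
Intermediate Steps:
b = 32 (b = 4 - 7*(-4) = 4 + 28 = 32)
41*b - 40 = 41*32 - 40 = 1312 - 40 = 1272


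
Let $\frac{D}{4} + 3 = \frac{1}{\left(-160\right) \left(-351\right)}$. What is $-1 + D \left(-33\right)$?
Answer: $\frac{1848589}{4680} \approx 395.0$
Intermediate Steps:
$D = - \frac{168479}{14040}$ ($D = -12 + 4 \frac{1}{\left(-160\right) \left(-351\right)} = -12 + 4 \left(\left(- \frac{1}{160}\right) \left(- \frac{1}{351}\right)\right) = -12 + 4 \cdot \frac{1}{56160} = -12 + \frac{1}{14040} = - \frac{168479}{14040} \approx -12.0$)
$-1 + D \left(-33\right) = -1 - - \frac{1853269}{4680} = -1 + \frac{1853269}{4680} = \frac{1848589}{4680}$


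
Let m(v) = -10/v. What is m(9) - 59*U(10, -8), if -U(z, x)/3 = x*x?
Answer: 101942/9 ≈ 11327.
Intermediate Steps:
U(z, x) = -3*x**2 (U(z, x) = -3*x*x = -3*x**2)
m(9) - 59*U(10, -8) = -10/9 - (-177)*(-8)**2 = -10*1/9 - (-177)*64 = -10/9 - 59*(-192) = -10/9 + 11328 = 101942/9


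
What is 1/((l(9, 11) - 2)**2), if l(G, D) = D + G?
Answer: 1/324 ≈ 0.0030864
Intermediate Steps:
1/((l(9, 11) - 2)**2) = 1/(((11 + 9) - 2)**2) = 1/((20 - 2)**2) = 1/(18**2) = 1/324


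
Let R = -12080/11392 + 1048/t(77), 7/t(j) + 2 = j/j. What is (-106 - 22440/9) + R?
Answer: -41119615/14952 ≈ -2750.1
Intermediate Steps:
t(j) = -7 (t(j) = 7/(-2 + j/j) = 7/(-2 + 1) = 7/(-1) = 7*(-1) = -7)
R = -751461/4984 (R = -12080/11392 + 1048/(-7) = -12080*1/11392 + 1048*(-⅐) = -755/712 - 1048/7 = -751461/4984 ≈ -150.77)
(-106 - 22440/9) + R = (-106 - 22440/9) - 751461/4984 = (-106 - 2040*11/9) - 751461/4984 = (-106 - 7480/3) - 751461/4984 = -7798/3 - 751461/4984 = -41119615/14952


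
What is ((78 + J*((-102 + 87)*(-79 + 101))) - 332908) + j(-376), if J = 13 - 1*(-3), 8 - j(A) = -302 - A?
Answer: -338176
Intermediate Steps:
j(A) = 310 + A (j(A) = 8 - (-302 - A) = 8 + (302 + A) = 310 + A)
J = 16 (J = 13 + 3 = 16)
((78 + J*((-102 + 87)*(-79 + 101))) - 332908) + j(-376) = ((78 + 16*((-102 + 87)*(-79 + 101))) - 332908) + (310 - 376) = ((78 + 16*(-15*22)) - 332908) - 66 = ((78 + 16*(-330)) - 332908) - 66 = ((78 - 5280) - 332908) - 66 = (-5202 - 332908) - 66 = -338110 - 66 = -338176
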